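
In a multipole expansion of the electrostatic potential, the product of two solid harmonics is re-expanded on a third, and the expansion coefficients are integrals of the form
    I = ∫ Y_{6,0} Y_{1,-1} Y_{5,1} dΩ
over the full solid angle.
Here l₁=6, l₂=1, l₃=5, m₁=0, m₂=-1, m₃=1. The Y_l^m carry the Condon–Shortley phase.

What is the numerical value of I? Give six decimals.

Checks pass: Σm=0; 12 even; l₃=5∈[5,7].
(2·6+1)(2·1+1)(2·5+1) = 429
Δ: 2! 10! 0! / 13! → 1/858
sum: t=1:−1/14400 = -1/14400
3j²(6 1 5; 0 0 0) = Δ·Π!·Σ² = 6/143  (sign +1)
sum: t=0:+1/34560 = 1/34560
3j²(6 1 5; 0 -1 1) = Δ·Π!·Σ² = 5/286  (sign +1)
combine: 4πI² = 429·6/143·5/286 = 45/143
take √, sign +1: I = 0.15824621

0.158246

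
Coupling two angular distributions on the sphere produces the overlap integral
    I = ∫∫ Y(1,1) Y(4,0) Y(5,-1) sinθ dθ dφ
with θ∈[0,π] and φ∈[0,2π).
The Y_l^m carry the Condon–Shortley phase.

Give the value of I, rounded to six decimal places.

m-sum 0 ✓  L=10 even ✓  3≤5≤5 ✓
Π(2lᵢ+1) = 3×9×11 = 297
triangle coeff Δ(1,4,5) = 1/495
Σ_t [0,0]: t=0:+1/576 = 1/576
(3j)²=5/99 [(1 4 5; 0 0 0)], sign=-1
Σ_t [0,0]: t=0:+1/1152 = 1/1152
(3j)²=1/33 [(1 4 5; 1 0 -1)], sign=+1
⇒ 4πI² = 5/11
I = (-1)√(5/11/(4π)) = -0.19018827

-0.190188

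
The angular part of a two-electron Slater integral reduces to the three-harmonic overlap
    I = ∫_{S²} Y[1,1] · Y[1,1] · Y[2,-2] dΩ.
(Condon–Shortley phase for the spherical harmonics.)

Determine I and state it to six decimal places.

0.309019

m-sum 0 ✓  L=4 even ✓  0≤2≤2 ✓
Π(2lᵢ+1) = 3×3×5 = 45
triangle coeff Δ(1,1,2) = 1/30
Σ_t [0,0]: t=0:+1/1 = 1/1
(3j)²=2/15 [(1 1 2; 0 0 0)], sign=+1
Σ_t [0,0]: t=0:+1/4 = 1/4
(3j)²=1/5 [(1 1 2; 1 1 -2)], sign=+1
⇒ 4πI² = 6/5
I = (+1)√(6/5/(4π)) = 0.30901936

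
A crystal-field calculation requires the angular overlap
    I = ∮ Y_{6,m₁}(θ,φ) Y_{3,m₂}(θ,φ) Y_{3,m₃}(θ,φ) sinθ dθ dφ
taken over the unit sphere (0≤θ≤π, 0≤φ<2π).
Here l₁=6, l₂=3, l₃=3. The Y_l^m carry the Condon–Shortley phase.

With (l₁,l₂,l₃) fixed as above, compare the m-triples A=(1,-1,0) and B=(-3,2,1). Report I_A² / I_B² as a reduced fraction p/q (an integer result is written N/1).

Shared (l₁,l₂,l₃)=(6,3,3): N and (l;000)² cancel in I_A²/I_B².
A: Δ = 6!·6!·0!/13! = 1/12012; Racah Σ t=2..2: t=2:+1/1728 = 1/1728; ⇒ 3j(6 3 3; 1 -1 0)² = 25/858, sgn -1
B: Δ = 6!·6!·0!/13! = 1/12012; Racah Σ t=5..5: t=5:−1/5760 = -1/5760; ⇒ 3j(6 3 3; -3 2 1)² = 9/286, sgn -1
I_A²/I_B² = (25/858)/(9/286) = 25/27

25/27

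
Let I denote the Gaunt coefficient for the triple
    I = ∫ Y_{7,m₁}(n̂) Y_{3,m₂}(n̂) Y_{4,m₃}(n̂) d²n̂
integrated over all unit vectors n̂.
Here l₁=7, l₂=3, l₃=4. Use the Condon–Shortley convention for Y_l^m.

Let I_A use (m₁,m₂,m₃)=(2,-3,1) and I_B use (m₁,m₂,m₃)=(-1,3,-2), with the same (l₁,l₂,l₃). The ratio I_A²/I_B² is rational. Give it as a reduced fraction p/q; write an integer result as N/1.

3/1

Shared (l₁,l₂,l₃)=(7,3,4): N and (l;000)² cancel in I_A²/I_B².
A: Δ = 6!·8!·0!/15! = 1/45045; Racah Σ t=0..0: t=0:+1/518400 = 1/518400; ⇒ 3j(7 3 4; 2 -3 1)² = 4/2145, sgn -1
B: Δ = 6!·8!·0!/15! = 1/45045; Racah Σ t=6..6: t=6:+1/1036800 = 1/1036800; ⇒ 3j(7 3 4; -1 3 -2)² = 4/6435, sgn +1
I_A²/I_B² = (4/2145)/(4/6435) = 3/1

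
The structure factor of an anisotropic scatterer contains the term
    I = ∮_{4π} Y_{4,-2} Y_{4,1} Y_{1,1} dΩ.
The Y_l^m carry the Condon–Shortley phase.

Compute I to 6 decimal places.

L=9 odd ⇒ parity kills the (l;000) factor ⇒ I = 0

0.000000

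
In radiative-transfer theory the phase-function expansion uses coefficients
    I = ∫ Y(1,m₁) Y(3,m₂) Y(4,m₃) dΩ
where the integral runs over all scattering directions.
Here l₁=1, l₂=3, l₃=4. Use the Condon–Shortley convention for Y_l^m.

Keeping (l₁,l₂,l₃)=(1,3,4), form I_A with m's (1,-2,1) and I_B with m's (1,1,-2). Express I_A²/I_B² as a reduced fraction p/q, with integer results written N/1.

1/5

Same 1,3,4: normalisation and zero-m 3j drop out of the ratio.
A: Δ: 0! 2! 6! / 9! → 1/252; sum: t=0:+1/240 = 1/240; 3j²(1 3 4; 1 -2 1) = Δ·Π!·Σ² = 1/84  (sign -1)
B: Δ: 0! 2! 6! / 9! → 1/252; sum: t=0:+1/96 = 1/96; 3j²(1 3 4; 1 1 -2) = Δ·Π!·Σ² = 5/84  (sign +1)
I_A²/I_B² = (1/84)/(5/84) = 1/5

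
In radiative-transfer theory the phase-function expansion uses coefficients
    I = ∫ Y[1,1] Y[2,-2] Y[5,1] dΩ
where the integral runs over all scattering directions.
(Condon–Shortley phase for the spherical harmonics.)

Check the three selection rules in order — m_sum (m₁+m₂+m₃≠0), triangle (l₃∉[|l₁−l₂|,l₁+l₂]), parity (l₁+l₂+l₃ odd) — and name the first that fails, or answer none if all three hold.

triangle

m₁+m₂+m₃ = 1 − 2 + 1 = 0  ✓
triangle: |1−2|=1 ≤ l₃=5 ≤ 1+2=3  ✗
parity: l₁+l₂+l₃ = 8 is even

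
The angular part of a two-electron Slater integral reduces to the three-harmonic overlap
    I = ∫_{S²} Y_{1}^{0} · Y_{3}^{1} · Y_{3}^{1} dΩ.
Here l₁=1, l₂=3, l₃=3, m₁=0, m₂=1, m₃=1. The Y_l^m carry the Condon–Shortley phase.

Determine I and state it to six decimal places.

0 + 1 + 1 = 2 ≠ 0: azimuthal integral kills it; I = 0

0.000000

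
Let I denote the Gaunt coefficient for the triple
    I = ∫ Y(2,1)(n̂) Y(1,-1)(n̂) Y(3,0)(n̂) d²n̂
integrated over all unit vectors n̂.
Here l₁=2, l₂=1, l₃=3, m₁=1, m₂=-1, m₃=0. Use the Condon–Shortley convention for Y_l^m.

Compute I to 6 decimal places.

Checks pass: Σm=0; 6 even; l₃=3∈[1,3].
(2·2+1)(2·1+1)(2·3+1) = 105
Δ: 0! 4! 2! / 7! → 1/105
sum: t=0:+1/4 = 1/4
3j²(2 1 3; 0 0 0) = Δ·Π!·Σ² = 3/35  (sign -1)
sum: t=0:+1/12 = 1/12
3j²(2 1 3; 1 -1 0) = Δ·Π!·Σ² = 1/35  (sign -1)
combine: 4πI² = 105·3/35·1/35 = 9/35
take √, sign +1: I = 0.14304817

0.143048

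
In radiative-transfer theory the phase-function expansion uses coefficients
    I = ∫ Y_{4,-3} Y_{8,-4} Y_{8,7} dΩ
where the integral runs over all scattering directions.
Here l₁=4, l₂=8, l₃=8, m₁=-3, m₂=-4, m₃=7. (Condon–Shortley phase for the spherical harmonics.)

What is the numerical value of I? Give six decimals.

m-sum 0 ✓  L=20 even ✓  4≤8≤12 ✓
Π(2lᵢ+1) = 9×17×17 = 2601
triangle coeff Δ(4,8,8) = 1/185175900
Σ_t [0,4]: t=0:+1/557383680 t=1:−1/21772800 t=2:+1/8294400 t=3:−1/21772800 t=4:+1/557383680 = 1/30965760
(3j)²=36/4199 [(4 8 8; 0 0 0)], sign=+1
Σ_t [3,4]: t=3:−1/5748019200 t=4:+1/68976230400 = -1/6270566400
(3j)²=121/11628 [(4 8 8; -3 -4 7)], sign=+1
⇒ 4πI² = 1089/4693
I = (+1)√(1089/4693/(4π)) = 0.13588882

0.135889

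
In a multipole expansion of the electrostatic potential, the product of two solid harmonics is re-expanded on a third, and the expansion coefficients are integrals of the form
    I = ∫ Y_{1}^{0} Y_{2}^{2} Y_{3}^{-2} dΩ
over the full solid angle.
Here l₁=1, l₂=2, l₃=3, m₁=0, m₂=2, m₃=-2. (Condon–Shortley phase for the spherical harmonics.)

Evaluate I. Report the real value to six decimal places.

0.184674

Rules hold: Σm=0, L=6 even, 1≤3≤3.
N = 3·5·7 = 105
Δ = 0!·2!·4!/7! = 1/105
Racah Σ t=0..0: t=0:+1/4 = 1/4
⇒ 3j(1 2 3; 0 0 0)² = 3/35, sgn -1
Racah Σ t=0..0: t=0:+1/24 = 1/24
⇒ 3j(1 2 3; 0 2 -2)² = 1/21, sgn -1
4πI² = N·(3j₀)²·(3jₘ)² = 3/7
I = +1·√(0.428571/4π) = 0.18467439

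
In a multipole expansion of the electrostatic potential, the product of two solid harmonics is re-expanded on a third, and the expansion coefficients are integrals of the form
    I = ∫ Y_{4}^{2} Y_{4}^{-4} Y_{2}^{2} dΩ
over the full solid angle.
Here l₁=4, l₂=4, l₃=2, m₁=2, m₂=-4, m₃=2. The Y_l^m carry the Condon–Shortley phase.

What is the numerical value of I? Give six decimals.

Checks pass: Σm=0; 10 even; l₃=2∈[0,8].
(2·4+1)(2·4+1)(2·2+1) = 405
Δ: 6! 2! 2! / 11! → 1/13860
sum: t=2:+1/192 t=3:−1/36 t=4:+1/192 = -5/288
3j²(4 4 2; 0 0 0) = Δ·Π!·Σ² = 20/693  (sign -1)
sum: t=0:+1/2880 = 1/2880
3j²(4 4 2; 2 -4 2) = Δ·Π!·Σ² = 2/165  (sign +1)
combine: 4πI² = 405·20/693·2/165 = 120/847
take √, sign -1: I = -0.10618031

-0.106180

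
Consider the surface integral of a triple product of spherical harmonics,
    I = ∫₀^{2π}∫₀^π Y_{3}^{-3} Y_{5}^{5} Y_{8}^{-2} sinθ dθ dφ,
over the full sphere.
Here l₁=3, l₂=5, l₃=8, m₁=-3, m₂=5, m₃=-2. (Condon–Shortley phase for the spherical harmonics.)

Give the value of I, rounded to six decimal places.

0.004198

Rules hold: Σm=0, L=16 even, 2≤8≤8.
N = 7·11·17 = 1309
Δ = 0!·6!·10!/17! = 1/136136
Racah Σ t=0..0: t=0:+1/518400 = 1/518400
⇒ 3j(3 5 8; 0 0 0)² = 56/2431, sgn +1
Racah Σ t=0..0: t=0:+1/2612736000 = 1/2612736000
⇒ 3j(3 5 8; -3 5 -2)² = 1/136136, sgn +1
4πI² = N·(3j₀)²·(3jₘ)² = 7/31603
I = +1·√(0.000221498/4π) = 0.00419836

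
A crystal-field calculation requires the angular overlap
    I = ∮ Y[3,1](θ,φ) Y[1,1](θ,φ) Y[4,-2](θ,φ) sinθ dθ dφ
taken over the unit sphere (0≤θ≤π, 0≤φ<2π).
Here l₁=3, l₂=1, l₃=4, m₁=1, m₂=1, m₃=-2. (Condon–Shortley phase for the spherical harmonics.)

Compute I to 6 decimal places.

0.238414

m-sum 0 ✓  L=8 even ✓  2≤4≤4 ✓
Π(2lᵢ+1) = 7×3×9 = 189
triangle coeff Δ(3,1,4) = 1/252
Σ_t [0,0]: t=0:+1/36 = 1/36
(3j)²=4/63 [(3 1 4; 0 0 0)], sign=+1
Σ_t [0,0]: t=0:+1/96 = 1/96
(3j)²=5/84 [(3 1 4; 1 1 -2)], sign=+1
⇒ 4πI² = 5/7
I = (+1)√(5/7/(4π)) = 0.23841361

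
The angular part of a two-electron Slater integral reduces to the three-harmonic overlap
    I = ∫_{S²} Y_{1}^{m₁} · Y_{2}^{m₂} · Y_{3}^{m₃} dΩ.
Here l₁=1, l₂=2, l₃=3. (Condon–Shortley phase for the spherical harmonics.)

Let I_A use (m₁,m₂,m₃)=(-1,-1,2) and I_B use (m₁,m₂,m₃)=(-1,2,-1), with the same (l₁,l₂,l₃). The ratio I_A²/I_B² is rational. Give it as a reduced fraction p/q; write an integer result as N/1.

Same 1,2,3: normalisation and zero-m 3j drop out of the ratio.
A: Δ: 0! 2! 4! / 7! → 1/105; sum: t=0:+1/12 = 1/12; 3j²(1 2 3; -1 -1 2) = Δ·Π!·Σ² = 2/21  (sign -1)
B: Δ: 0! 2! 4! / 7! → 1/105; sum: t=0:+1/48 = 1/48; 3j²(1 2 3; -1 2 -1) = Δ·Π!·Σ² = 1/105  (sign +1)
I_A²/I_B² = (2/21)/(1/105) = 10/1

10/1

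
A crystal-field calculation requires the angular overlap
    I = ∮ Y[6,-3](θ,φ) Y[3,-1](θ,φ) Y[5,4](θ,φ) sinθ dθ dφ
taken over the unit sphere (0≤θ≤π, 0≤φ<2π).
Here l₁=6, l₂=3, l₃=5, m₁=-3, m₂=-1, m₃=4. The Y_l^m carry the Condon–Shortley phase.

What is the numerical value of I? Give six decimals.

0.176531

Checks pass: Σm=0; 14 even; l₃=5∈[3,9].
(2·6+1)(2·3+1)(2·5+1) = 1001
Δ: 4! 8! 2! / 15! → 1/675675
sum: t=1:−1/8640 t=2:+1/2304 t=3:−1/8640 = 7/34560
3j²(6 3 5; 0 0 0) = Δ·Π!·Σ² = 7/429  (sign -1)
sum: t=1:−1/241920 t=2:+1/40320 = 1/48384
3j²(6 3 5; -3 -1 4) = Δ·Π!·Σ² = 24/1001  (sign -1)
combine: 4πI² = 1001·7/429·24/1001 = 56/143
take √, sign +1: I = 0.17653103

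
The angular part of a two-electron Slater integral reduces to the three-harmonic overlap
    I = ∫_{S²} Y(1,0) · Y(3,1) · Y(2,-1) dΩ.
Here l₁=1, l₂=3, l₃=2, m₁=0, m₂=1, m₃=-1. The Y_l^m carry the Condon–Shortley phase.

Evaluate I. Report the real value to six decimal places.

Rules hold: Σm=0, L=6 even, 2≤2≤4.
N = 3·7·5 = 105
Δ = 2!·0!·4!/7! = 1/105
Racah Σ t=1..1: t=1:−1/4 = -1/4
⇒ 3j(1 3 2; 0 0 0)² = 3/35, sgn -1
Racah Σ t=1..1: t=1:−1/6 = -1/6
⇒ 3j(1 3 2; 0 1 -1)² = 8/105, sgn +1
4πI² = N·(3j₀)²·(3jₘ)² = 24/35
I = -1·√(0.685714/4π) = -0.23359668

-0.233597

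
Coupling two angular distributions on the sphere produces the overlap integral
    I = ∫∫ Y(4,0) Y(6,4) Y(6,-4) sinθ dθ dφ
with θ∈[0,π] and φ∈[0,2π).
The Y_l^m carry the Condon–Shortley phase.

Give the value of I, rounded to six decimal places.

Rules hold: Σm=0, L=16 even, 2≤6≤10.
N = 9·13·13 = 1521
Δ = 4!·4!·8!/17! = 1/15315300
Racah Σ t=0..4: t=0:+1/829440 t=1:−1/25920 t=2:+1/9216 t=3:−1/25920 t=4:+1/829440 = 7/207360
⇒ 3j(4 6 6; 0 0 0)² = 28/2431, sgn +1
Racah Σ t=2..4: t=2:+1/645120 t=3:−1/181440 t=4:+1/829440 = -1/362880
⇒ 3j(4 6 6; 0 4 -4)² = 256/17017, sgn -1
4πI² = N·(3j₀)²·(3jₘ)² = 9216/34969
I = -1·√(0.263548/4π) = -0.14481872

-0.144819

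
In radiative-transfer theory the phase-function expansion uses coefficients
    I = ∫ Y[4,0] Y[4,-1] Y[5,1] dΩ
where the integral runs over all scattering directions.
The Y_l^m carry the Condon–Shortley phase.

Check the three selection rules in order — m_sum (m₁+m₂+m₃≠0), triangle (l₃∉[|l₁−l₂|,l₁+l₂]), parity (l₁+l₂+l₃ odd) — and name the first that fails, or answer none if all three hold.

parity

m₁+m₂+m₃ = 0 − 1 + 1 = 0  ✓
triangle: |4−4|=0 ≤ l₃=5 ≤ 4+4=8  ✓
parity: l₁+l₂+l₃ = 13 is odd  ✗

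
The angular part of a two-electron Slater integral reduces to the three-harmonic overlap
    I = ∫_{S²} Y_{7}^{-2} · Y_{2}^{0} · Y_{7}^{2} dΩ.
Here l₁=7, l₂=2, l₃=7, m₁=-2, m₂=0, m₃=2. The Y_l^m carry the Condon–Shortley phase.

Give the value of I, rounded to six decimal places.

0.125586

Rules hold: Σm=0, L=16 even, 5≤7≤9.
N = 15·5·15 = 1125
Δ = 2!·12!·2!/17! = 1/185640
Racah Σ t=0..2: t=0:+1/2419200 t=1:−1/518400 t=2:+1/2419200 = -1/907200
⇒ 3j(7 2 7; 0 0 0)² = 56/3315, sgn +1
Racah Σ t=0..2: t=0:+1/8709120 t=1:−1/967680 t=2:+1/2419200 = -11/21772800
⇒ 3j(7 2 7; -2 0 2)² = 242/23205, sgn +1
4πI² = N·(3j₀)²·(3jₘ)² = 9680/48841
I = +1·√(0.198194/4π) = 0.12558578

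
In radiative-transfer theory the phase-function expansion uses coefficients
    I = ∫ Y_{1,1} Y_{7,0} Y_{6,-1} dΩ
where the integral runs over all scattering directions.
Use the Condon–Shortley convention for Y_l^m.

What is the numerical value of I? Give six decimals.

0.160342

m-sum 0 ✓  L=14 even ✓  6≤6≤8 ✓
Π(2lᵢ+1) = 3×15×13 = 585
triangle coeff Δ(1,7,6) = 1/1365
Σ_t [1,1]: t=1:−1/518400 = -1/518400
(3j)²=7/195 [(1 7 6; 0 0 0)], sign=-1
Σ_t [0,0]: t=0:+1/1209600 = 1/1209600
(3j)²=1/65 [(1 7 6; 1 0 -1)], sign=-1
⇒ 4πI² = 21/65
I = (+1)√(21/65/(4π)) = 0.16034227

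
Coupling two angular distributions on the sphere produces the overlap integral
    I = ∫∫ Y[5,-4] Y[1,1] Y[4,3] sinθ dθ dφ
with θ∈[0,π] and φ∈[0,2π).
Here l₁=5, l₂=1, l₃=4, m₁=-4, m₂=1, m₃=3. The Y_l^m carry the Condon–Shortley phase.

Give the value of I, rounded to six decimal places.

0.294638

Rules hold: Σm=0, L=10 even, 4≤4≤6.
N = 11·3·9 = 297
Δ = 2!·8!·0!/11! = 1/495
Racah Σ t=1..1: t=1:−1/576 = -1/576
⇒ 3j(5 1 4; 0 0 0)² = 5/99, sgn -1
Racah Σ t=2..2: t=2:+1/10080 = 1/10080
⇒ 3j(5 1 4; -4 1 3)² = 4/55, sgn -1
4πI² = N·(3j₀)²·(3jₘ)² = 12/11
I = +1·√(1.09091/4π) = 0.29463840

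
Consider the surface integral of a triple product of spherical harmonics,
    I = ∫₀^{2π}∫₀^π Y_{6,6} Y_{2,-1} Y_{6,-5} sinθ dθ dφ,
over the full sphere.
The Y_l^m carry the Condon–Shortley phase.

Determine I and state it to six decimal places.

0.178412

Checks pass: Σm=0; 14 even; l₃=6∈[4,8].
(2·6+1)(2·2+1)(2·6+1) = 845
Δ: 2! 10! 2! / 15! → 1/90090
sum: t=0:+1/69120 t=1:−1/14400 t=2:+1/69120 = -7/172800
3j²(6 2 6; 0 0 0) = Δ·Π!·Σ² = 14/715  (sign -1)
sum: t=0:+1/7257600 = 1/7257600
3j²(6 2 6; 6 -1 -5) = Δ·Π!·Σ² = 11/455  (sign -1)
combine: 4πI² = 845·14/715·11/455 = 2/5
take √, sign +1: I = 0.17841241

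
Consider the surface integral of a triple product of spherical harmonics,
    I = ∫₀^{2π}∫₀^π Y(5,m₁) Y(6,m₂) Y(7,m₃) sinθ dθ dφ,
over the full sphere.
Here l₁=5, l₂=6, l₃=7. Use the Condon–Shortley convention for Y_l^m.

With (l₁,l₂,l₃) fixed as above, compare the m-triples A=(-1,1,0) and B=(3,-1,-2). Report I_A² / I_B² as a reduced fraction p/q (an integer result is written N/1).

l's match ⇒ only the (l;m) 3-j factors differ between A and B.
A: triangle coeff Δ(5,6,7) = 1/174594420; Σ_t [0,4]: t=0:+1/87091200 t=1:−1/1036800 t=2:+1/138240 t=3:−1/124416 t=4:+1/829440 = -1/1814400; (3j)²=64/138567 [(5 6 7; -1 1 0)], sign=+1
B: triangle coeff Δ(5,6,7) = 1/174594420; Σ_t [0,2]: t=0:+1/829440 t=1:−1/414720 t=2:+1/2073600 = -1/1382400; (3j)²=294/46189 [(5 6 7; 3 -1 -2)], sign=+1
I_A²/I_B² = (64/138567)/(294/46189) = 32/441

32/441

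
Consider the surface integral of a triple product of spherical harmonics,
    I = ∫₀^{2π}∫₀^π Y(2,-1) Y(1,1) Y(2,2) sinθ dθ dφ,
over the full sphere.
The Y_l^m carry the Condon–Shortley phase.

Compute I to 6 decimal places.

-1 + 1 + 2 = 2 ≠ 0: azimuthal integral kills it; I = 0

0.000000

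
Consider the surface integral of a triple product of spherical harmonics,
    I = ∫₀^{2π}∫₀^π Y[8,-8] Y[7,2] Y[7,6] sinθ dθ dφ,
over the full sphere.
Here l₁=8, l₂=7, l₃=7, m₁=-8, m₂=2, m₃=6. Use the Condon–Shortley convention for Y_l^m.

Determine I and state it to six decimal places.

Checks pass: Σm=0; 22 even; l₃=7∈[1,15].
(2·8+1)(2·7+1)(2·7+1) = 3825
Δ: 8! 8! 6! / 23! → 1/22086194130
sum: t=1:−1/18289152000 t=2:+1/248832000 t=3:−1/24883200 t=4:+1/11943936 t=5:−1/24883200 t=6:+1/248832000 t=7:−1/18289152000 = 11/975421440
3j²(8 7 7; 0 0 0) = Δ·Π!·Σ² = 1750/289731  (sign -1)
sum: t=8:+1/195084288000 = 1/195084288000
3j²(8 7 7; -8 2 6) = Δ·Π!·Σ² = 351/52003  (sign -1)
combine: 4πI² = 3825·1750/289731·351/52003 = 506250/3246473
take √, sign +1: I = 0.11139654

0.111397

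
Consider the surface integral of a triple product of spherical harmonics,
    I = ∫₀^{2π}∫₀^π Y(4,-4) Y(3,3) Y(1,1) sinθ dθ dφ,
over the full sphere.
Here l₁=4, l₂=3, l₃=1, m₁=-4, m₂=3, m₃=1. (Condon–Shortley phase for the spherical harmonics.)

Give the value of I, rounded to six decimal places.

0.325735

Rules hold: Σm=0, L=8 even, 1≤1≤7.
N = 9·7·3 = 189
Δ = 6!·2!·0!/9! = 1/252
Racah Σ t=3..3: t=3:−1/36 = -1/36
⇒ 3j(4 3 1; 0 0 0)² = 4/63, sgn +1
Racah Σ t=6..6: t=6:+1/1440 = 1/1440
⇒ 3j(4 3 1; -4 3 1)² = 1/9, sgn +1
4πI² = N·(3j₀)²·(3jₘ)² = 4/3
I = +1·√(1.33333/4π) = 0.32573501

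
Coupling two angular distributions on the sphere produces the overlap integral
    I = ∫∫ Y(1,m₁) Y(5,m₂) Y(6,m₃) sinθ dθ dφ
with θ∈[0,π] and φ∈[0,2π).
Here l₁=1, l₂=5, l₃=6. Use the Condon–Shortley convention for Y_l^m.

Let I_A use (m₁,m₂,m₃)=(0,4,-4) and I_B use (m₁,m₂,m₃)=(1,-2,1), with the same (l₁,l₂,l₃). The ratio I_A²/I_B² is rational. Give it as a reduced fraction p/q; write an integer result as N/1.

Shared (l₁,l₂,l₃)=(1,5,6): N and (l;000)² cancel in I_A²/I_B².
A: Δ = 0!·2!·10!/13! = 1/858; Racah Σ t=0..0: t=0:+1/362880 = 1/362880; ⇒ 3j(1 5 6; 0 4 -4)² = 10/429, sgn +1
B: Δ = 0!·2!·10!/13! = 1/858; Racah Σ t=0..0: t=0:+1/60480 = 1/60480; ⇒ 3j(1 5 6; 1 -2 1)² = 5/429, sgn -1
I_A²/I_B² = (10/429)/(5/429) = 2/1

2/1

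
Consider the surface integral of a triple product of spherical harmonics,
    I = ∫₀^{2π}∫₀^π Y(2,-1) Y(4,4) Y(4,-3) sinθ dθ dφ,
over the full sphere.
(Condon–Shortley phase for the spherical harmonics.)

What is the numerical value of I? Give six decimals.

Rules hold: Σm=0, L=10 even, 2≤4≤6.
N = 5·9·9 = 405
Δ = 2!·2!·6!/11! = 1/13860
Racah Σ t=0..2: t=0:+1/192 t=1:−1/36 t=2:+1/192 = -5/288
⇒ 3j(2 4 4; 0 0 0)² = 20/693, sgn -1
Racah Σ t=2..2: t=2:+1/1440 = 1/1440
⇒ 3j(2 4 4; -1 4 -3)² = 7/165, sgn -1
4πI² = N·(3j₀)²·(3jₘ)² = 60/121
I = +1·√(0.495868/4π) = 0.19864517

0.198645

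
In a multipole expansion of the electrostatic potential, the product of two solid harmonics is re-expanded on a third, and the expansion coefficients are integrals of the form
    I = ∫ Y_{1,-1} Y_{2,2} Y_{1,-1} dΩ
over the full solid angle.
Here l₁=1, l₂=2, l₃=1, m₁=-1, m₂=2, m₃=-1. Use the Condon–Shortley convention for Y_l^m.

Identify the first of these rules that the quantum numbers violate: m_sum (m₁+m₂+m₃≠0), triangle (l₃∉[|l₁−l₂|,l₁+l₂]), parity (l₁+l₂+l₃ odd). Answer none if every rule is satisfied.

azimuthal sum: -1 + 2 − 1 = 0  ✓
1 ≤ 1 ≤ 3 (triangle on l)  ✓
L = 1 + 2 + 1 = 4 (even)  ✓

none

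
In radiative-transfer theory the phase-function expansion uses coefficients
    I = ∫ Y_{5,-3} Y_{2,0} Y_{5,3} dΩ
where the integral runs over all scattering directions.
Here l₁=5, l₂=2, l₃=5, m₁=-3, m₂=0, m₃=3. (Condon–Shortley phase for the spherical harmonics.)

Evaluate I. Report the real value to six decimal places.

Checks pass: Σm=0; 12 even; l₃=5∈[3,7].
(2·5+1)(2·2+1)(2·5+1) = 605
Δ: 2! 8! 2! / 13! → 1/38610
sum: t=0:+1/2880 t=1:−1/576 t=2:+1/2880 = -1/960
3j²(5 2 5; 0 0 0) = Δ·Π!·Σ² = 10/429  (sign +1)
sum: t=0:+1/161280 t=1:−1/5040 t=2:+1/5760 = -1/53760
3j²(5 2 5; -3 0 3) = Δ·Π!·Σ² = 1/4290  (sign -1)
combine: 4πI² = 605·10/429·1/4290 = 5/1521
take √, sign -1: I = -0.01617393

-0.016174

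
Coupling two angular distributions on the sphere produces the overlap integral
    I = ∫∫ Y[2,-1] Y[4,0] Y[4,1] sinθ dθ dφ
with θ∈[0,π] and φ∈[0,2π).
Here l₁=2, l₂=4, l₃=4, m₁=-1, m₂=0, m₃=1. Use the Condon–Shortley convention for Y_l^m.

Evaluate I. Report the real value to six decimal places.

-0.044869

m-sum 0 ✓  L=10 even ✓  2≤4≤6 ✓
Π(2lᵢ+1) = 5×9×9 = 405
triangle coeff Δ(2,4,4) = 1/13860
Σ_t [0,2]: t=0:+1/192 t=1:−1/36 t=2:+1/192 = -5/288
(3j)²=20/693 [(2 4 4; 0 0 0)], sign=-1
Σ_t [1,2]: t=1:−1/72 t=2:+1/96 = -1/288
(3j)²=1/462 [(2 4 4; -1 0 1)], sign=+1
⇒ 4πI² = 150/5929
I = (-1)√(150/5929/(4π)) = -0.04486937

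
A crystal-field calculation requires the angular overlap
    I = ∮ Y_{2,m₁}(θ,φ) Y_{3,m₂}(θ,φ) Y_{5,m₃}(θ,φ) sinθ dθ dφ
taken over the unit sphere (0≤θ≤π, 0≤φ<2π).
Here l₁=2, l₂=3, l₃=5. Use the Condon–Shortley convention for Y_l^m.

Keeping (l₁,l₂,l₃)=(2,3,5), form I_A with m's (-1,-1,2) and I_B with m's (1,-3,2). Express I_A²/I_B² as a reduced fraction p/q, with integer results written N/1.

l's match ⇒ only the (l;m) 3-j factors differ between A and B.
A: triangle coeff Δ(2,3,5) = 1/2310; Σ_t [0,0]: t=0:+1/288 = 1/288; (3j)²=1/22 [(2 3 5; -1 -1 2)], sign=-1
B: triangle coeff Δ(2,3,5) = 1/2310; Σ_t [0,0]: t=0:+1/4320 = 1/4320; (3j)²=1/330 [(2 3 5; 1 -3 2)], sign=-1
I_A²/I_B² = (1/22)/(1/330) = 15/1

15/1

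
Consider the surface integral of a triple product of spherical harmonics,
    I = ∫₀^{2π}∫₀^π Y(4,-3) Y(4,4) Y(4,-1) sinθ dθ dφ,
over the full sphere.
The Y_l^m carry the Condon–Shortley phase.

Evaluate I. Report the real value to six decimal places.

-0.168431

m-sum 0 ✓  L=12 even ✓  0≤4≤8 ✓
Π(2lᵢ+1) = 9×9×9 = 729
triangle coeff Δ(4,4,4) = 1/450450
Σ_t [0,4]: t=0:+1/13824 t=1:−1/216 t=2:+1/64 t=3:−1/216 t=4:+1/13824 = 5/768
(3j)²=18/1001 [(4 4 4; 0 0 0)], sign=+1
Σ_t [4,4]: t=4:+1/3456 = 1/3456
(3j)²=35/1287 [(4 4 4; -3 4 -1)], sign=-1
⇒ 4πI² = 7290/20449
I = (-1)√(7290/20449/(4π)) = -0.16843130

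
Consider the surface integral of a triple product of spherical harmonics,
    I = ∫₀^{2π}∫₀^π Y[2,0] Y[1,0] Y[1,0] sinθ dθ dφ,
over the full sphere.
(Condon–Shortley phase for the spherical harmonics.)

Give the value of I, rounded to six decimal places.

m-sum 0 ✓  L=4 even ✓  1≤1≤3 ✓
Π(2lᵢ+1) = 5×3×3 = 45
triangle coeff Δ(2,1,1) = 1/30
Σ_t [1,1]: t=1:−1/1 = -1/1
(3j)²=2/15 [(2 1 1; 0 0 0)], sign=+1
(m-triple is (0,0,0) — same symbol as above.)
⇒ 4πI² = 4/5
I = (+1)√(4/5/(4π)) = 0.25231325

0.252313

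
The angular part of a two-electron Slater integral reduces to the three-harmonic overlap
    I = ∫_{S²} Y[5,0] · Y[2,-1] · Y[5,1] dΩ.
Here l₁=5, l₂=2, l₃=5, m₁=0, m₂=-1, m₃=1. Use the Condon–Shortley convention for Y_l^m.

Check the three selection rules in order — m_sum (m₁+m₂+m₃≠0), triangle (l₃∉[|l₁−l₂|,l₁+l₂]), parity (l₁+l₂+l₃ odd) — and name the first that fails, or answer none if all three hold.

m₁+m₂+m₃ = 0 − 1 + 1 = 0  ✓
triangle: |5−2|=3 ≤ l₃=5 ≤ 5+2=7  ✓
parity: l₁+l₂+l₃ = 12 is even  ✓

none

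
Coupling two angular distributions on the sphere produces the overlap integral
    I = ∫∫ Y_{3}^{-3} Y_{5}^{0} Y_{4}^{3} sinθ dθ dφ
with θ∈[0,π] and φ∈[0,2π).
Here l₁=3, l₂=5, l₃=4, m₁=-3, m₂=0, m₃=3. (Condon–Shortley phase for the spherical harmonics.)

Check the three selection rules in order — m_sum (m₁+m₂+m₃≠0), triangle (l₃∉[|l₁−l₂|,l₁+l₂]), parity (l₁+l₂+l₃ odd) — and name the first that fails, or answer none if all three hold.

Σmᵢ = 0  ✓
l₃∈[|l₁−l₂|,l₁+l₂]=[2,8], have l₃=4  ✓
Σlᵢ = 12 ⇒ even  ✓

none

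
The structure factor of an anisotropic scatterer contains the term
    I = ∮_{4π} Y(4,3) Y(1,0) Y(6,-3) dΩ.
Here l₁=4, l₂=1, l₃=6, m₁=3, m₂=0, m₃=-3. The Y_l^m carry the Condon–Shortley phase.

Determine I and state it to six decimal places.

0.000000

triangle: need 3≤l₃≤5, have 6; I=0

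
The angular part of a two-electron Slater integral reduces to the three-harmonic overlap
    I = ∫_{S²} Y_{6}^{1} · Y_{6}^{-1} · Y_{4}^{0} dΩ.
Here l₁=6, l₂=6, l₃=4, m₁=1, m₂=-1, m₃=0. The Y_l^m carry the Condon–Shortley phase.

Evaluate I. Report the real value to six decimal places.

-0.096546

Rules hold: Σm=0, L=16 even, 0≤4≤12.
N = 13·13·9 = 1521
Δ = 8!·4!·4!/17! = 1/15315300
Racah Σ t=2..6: t=2:+1/829440 t=3:−1/25920 t=4:+1/9216 t=5:−1/25920 t=6:+1/829440 = 7/207360
⇒ 3j(6 6 4; 0 0 0)² = 28/2431, sgn +1
Racah Σ t=1..5: t=1:−1/2903040 t=2:+1/51840 t=3:−1/11520 t=4:+1/20736 t=5:−1/414720 = -1/45360
⇒ 3j(6 6 4; 1 -1 0)² = 1024/153153, sgn -1
4πI² = N·(3j₀)²·(3jₘ)² = 4096/34969
I = -1·√(0.117132/4π) = -0.09654581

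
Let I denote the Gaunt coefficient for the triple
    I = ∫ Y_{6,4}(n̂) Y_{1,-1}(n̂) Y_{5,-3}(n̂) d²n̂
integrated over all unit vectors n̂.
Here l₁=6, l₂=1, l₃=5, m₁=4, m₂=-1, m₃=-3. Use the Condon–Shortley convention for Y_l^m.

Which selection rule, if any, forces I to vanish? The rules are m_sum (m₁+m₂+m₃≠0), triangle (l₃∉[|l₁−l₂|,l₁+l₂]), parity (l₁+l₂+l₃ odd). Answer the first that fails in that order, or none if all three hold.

none

m₁+m₂+m₃ = 4 − 1 − 3 = 0  ✓
triangle: |6−1|=5 ≤ l₃=5 ≤ 6+1=7  ✓
parity: l₁+l₂+l₃ = 12 is even  ✓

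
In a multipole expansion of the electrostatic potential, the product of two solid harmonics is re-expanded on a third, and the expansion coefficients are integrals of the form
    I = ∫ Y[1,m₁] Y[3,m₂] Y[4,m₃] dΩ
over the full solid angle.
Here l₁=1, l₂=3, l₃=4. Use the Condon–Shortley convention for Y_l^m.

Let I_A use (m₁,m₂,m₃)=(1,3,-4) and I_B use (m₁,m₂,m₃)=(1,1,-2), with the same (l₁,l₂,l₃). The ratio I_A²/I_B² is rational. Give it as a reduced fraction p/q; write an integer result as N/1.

Same 1,3,4: normalisation and zero-m 3j drop out of the ratio.
A: Δ: 0! 2! 6! / 9! → 1/252; sum: t=0:+1/1440 = 1/1440; 3j²(1 3 4; 1 3 -4) = Δ·Π!·Σ² = 1/9  (sign +1)
B: Δ: 0! 2! 6! / 9! → 1/252; sum: t=0:+1/96 = 1/96; 3j²(1 3 4; 1 1 -2) = Δ·Π!·Σ² = 5/84  (sign +1)
I_A²/I_B² = (1/9)/(5/84) = 28/15

28/15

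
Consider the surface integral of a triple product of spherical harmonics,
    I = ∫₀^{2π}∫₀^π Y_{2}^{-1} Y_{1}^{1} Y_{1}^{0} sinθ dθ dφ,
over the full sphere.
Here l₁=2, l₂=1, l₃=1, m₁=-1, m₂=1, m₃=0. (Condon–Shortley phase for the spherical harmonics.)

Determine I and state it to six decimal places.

m-sum 0 ✓  L=4 even ✓  1≤1≤3 ✓
Π(2lᵢ+1) = 5×3×3 = 45
triangle coeff Δ(2,1,1) = 1/30
Σ_t [1,1]: t=1:−1/1 = -1/1
(3j)²=2/15 [(2 1 1; 0 0 0)], sign=+1
Σ_t [2,2]: t=2:+1/2 = 1/2
(3j)²=1/10 [(2 1 1; -1 1 0)], sign=-1
⇒ 4πI² = 3/5
I = (-1)√(3/5/(4π)) = -0.21850969

-0.218510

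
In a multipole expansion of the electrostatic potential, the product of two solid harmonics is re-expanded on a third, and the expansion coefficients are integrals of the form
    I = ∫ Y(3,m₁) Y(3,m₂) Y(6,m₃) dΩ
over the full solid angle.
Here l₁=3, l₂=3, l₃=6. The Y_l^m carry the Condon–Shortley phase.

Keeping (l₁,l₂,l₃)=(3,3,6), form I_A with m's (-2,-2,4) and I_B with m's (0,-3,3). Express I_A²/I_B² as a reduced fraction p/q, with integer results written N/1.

6/1

l's match ⇒ only the (l;m) 3-j factors differ between A and B.
A: triangle coeff Δ(3,3,6) = 1/12012; Σ_t [0,0]: t=0:+1/14400 = 1/14400; (3j)²=6/143 [(3 3 6; -2 -2 4)], sign=+1
B: triangle coeff Δ(3,3,6) = 1/12012; Σ_t [0,0]: t=0:+1/25920 = 1/25920; (3j)²=1/143 [(3 3 6; 0 -3 3)], sign=-1
I_A²/I_B² = (6/143)/(1/143) = 6/1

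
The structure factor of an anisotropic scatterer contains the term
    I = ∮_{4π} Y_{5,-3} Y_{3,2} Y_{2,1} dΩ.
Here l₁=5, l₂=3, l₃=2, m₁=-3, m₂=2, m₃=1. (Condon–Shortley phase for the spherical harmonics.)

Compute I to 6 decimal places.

-0.253584

Rules hold: Σm=0, L=10 even, 2≤2≤8.
N = 11·7·5 = 385
Δ = 6!·4!·0!/11! = 1/2310
Racah Σ t=3..3: t=3:−1/144 = -1/144
⇒ 3j(5 3 2; 0 0 0)² = 10/231, sgn -1
Racah Σ t=5..5: t=5:−1/720 = -1/720
⇒ 3j(5 3 2; -3 2 1)² = 8/165, sgn +1
4πI² = N·(3j₀)²·(3jₘ)² = 80/99
I = -1·√(0.808081/4π) = -0.25358436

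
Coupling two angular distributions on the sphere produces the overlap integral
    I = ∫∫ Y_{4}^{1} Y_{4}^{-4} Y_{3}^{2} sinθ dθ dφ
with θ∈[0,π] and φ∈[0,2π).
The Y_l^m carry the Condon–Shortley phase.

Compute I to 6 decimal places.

0.000000

Σmᵢ = -1 ≠ 0, so the φ-integral vanishes; I = 0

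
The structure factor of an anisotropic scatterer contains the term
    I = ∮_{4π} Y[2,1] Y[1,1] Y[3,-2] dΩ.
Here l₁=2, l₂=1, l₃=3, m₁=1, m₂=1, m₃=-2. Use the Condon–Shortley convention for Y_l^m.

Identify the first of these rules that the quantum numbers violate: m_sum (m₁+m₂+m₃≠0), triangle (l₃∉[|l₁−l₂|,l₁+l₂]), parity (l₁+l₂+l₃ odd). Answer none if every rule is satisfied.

azimuthal sum: 1 + 1 − 2 = 0  ✓
1 ≤ 3 ≤ 3 (triangle on l)  ✓
L = 2 + 1 + 3 = 6 (even)  ✓

none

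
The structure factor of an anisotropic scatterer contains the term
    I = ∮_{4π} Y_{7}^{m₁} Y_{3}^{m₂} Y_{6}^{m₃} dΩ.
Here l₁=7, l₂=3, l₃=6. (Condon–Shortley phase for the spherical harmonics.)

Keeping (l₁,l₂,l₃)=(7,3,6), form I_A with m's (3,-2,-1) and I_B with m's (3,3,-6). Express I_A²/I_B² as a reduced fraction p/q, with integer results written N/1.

l's match ⇒ only the (l;m) 3-j factors differ between A and B.
A: triangle coeff Δ(7,3,6) = 1/2042040; Σ_t [0,1]: t=0:+1/414720 t=1:−1/362880 = -1/2903040; (3j)²=25/68068 [(7 3 6; 3 -2 -1)], sign=+1
B: triangle coeff Δ(7,3,6) = 1/2042040; Σ_t [4,4]: t=4:+1/174182400 = 1/174182400; (3j)²=3/6188 [(7 3 6; 3 3 -6)], sign=+1
I_A²/I_B² = (25/68068)/(3/6188) = 25/33

25/33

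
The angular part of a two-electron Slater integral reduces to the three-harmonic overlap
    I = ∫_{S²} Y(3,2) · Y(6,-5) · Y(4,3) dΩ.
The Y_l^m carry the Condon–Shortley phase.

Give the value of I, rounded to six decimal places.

0.000000

Σlᵢ=13 odd — θ-integrand is odd under cosθ→−cosθ; I=0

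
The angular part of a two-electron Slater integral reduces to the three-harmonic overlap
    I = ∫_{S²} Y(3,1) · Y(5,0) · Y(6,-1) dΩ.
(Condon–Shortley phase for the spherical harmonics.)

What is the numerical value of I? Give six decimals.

-0.077843

m-sum 0 ✓  L=14 even ✓  2≤6≤8 ✓
Π(2lᵢ+1) = 7×11×13 = 1001
triangle coeff Δ(3,5,6) = 1/675675
Σ_t [0,2]: t=0:+1/8640 t=1:−1/2304 t=2:+1/8640 = -7/34560
(3j)²=7/429 [(3 5 6; 0 0 0)], sign=-1
Σ_t [0,2]: t=0:+1/5760 t=1:−1/3456 t=2:+1/34560 = -1/11520
(3j)²=2/429 [(3 5 6; 1 0 -1)], sign=+1
⇒ 4πI² = 98/1287
I = (-1)√(98/1287/(4π)) = -0.07784287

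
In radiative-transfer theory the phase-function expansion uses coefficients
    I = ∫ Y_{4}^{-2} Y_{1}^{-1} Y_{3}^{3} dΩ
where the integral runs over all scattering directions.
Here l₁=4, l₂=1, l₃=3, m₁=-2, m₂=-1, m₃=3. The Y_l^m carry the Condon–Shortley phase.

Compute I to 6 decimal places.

0.061558

m-sum 0 ✓  L=8 even ✓  3≤3≤5 ✓
Π(2lᵢ+1) = 9×3×7 = 189
triangle coeff Δ(4,1,3) = 1/252
Σ_t [1,1]: t=1:−1/36 = -1/36
(3j)²=4/63 [(4 1 3; 0 0 0)], sign=+1
Σ_t [0,0]: t=0:+1/1440 = 1/1440
(3j)²=1/252 [(4 1 3; -2 -1 3)], sign=+1
⇒ 4πI² = 1/21
I = (+1)√(1/21/(4π)) = 0.06155813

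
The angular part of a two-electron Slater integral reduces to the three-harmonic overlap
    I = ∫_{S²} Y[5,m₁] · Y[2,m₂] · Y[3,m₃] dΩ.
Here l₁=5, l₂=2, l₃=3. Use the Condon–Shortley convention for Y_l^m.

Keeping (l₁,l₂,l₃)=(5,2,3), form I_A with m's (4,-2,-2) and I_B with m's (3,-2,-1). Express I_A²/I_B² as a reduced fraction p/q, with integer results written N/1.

l's match ⇒ only the (l;m) 3-j factors differ between A and B.
A: triangle coeff Δ(5,2,3) = 1/2310; Σ_t [0,0]: t=0:+1/2880 = 1/2880; (3j)²=3/55 [(5 2 3; 4 -2 -2)], sign=-1
B: triangle coeff Δ(5,2,3) = 1/2310; Σ_t [0,0]: t=0:+1/1152 = 1/1152; (3j)²=1/33 [(5 2 3; 3 -2 -1)], sign=+1
I_A²/I_B² = (3/55)/(1/33) = 9/5

9/5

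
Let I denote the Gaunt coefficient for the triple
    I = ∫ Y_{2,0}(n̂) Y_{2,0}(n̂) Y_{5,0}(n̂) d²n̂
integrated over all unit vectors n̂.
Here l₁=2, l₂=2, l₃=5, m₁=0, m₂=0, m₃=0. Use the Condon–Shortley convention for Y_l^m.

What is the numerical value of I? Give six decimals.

|2−2|≤5≤2+2 violated ⇒ I = 0

0.000000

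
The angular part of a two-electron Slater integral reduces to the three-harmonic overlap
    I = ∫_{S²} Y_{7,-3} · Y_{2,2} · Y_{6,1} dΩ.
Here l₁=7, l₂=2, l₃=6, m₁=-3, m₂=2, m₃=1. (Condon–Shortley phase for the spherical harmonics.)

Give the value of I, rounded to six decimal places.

0.000000

Σlᵢ=15 odd — θ-integrand is odd under cosθ→−cosθ; I=0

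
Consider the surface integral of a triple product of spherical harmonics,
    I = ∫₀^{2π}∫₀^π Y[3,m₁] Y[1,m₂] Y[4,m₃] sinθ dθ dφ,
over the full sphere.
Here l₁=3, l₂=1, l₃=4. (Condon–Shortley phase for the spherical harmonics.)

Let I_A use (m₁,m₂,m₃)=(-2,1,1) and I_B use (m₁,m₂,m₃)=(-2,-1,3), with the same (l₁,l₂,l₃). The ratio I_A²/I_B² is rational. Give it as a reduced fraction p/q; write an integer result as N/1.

1/7

Same 3,1,4: normalisation and zero-m 3j drop out of the ratio.
A: Δ: 0! 6! 2! / 9! → 1/252; sum: t=0:+1/240 = 1/240; 3j²(3 1 4; -2 1 1) = Δ·Π!·Σ² = 1/84  (sign -1)
B: Δ: 0! 6! 2! / 9! → 1/252; sum: t=0:+1/240 = 1/240; 3j²(3 1 4; -2 -1 3) = Δ·Π!·Σ² = 1/12  (sign -1)
I_A²/I_B² = (1/84)/(1/12) = 1/7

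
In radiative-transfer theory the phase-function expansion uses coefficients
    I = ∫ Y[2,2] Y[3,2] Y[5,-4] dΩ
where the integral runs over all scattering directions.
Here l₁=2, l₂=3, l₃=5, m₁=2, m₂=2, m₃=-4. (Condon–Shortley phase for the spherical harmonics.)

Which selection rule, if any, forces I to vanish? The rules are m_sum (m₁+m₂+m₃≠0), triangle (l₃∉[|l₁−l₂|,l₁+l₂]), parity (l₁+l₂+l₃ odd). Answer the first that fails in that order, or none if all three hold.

none

azimuthal sum: 2 + 2 − 4 = 0  ✓
1 ≤ 5 ≤ 5 (triangle on l)  ✓
L = 2 + 3 + 5 = 10 (even)  ✓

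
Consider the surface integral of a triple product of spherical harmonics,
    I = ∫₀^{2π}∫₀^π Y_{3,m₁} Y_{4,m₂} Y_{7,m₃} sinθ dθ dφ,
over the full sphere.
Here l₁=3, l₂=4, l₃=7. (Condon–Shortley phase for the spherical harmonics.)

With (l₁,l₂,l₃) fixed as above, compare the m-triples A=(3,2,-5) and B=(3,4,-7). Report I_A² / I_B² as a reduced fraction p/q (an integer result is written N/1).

4/13

Shared (l₁,l₂,l₃)=(3,4,7): N and (l;000)² cancel in I_A²/I_B².
A: Δ = 0!·6!·8!/15! = 1/45045; Racah Σ t=0..0: t=0:+1/1036800 = 1/1036800; ⇒ 3j(3 4 7; 3 2 -5)² = 4/195, sgn +1
B: Δ = 0!·6!·8!/15! = 1/45045; Racah Σ t=0..0: t=0:+1/29030400 = 1/29030400; ⇒ 3j(3 4 7; 3 4 -7)² = 1/15, sgn +1
I_A²/I_B² = (4/195)/(1/15) = 4/13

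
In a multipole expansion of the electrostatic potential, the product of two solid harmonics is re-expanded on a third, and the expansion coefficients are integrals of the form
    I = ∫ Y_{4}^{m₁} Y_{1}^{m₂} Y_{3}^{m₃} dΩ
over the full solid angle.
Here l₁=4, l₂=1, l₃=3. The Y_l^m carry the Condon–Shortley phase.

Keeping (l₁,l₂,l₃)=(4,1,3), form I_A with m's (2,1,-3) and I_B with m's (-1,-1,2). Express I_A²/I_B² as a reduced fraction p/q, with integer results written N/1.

1/3

l's match ⇒ only the (l;m) 3-j factors differ between A and B.
A: triangle coeff Δ(4,1,3) = 1/252; Σ_t [2,2]: t=2:+1/1440 = 1/1440; (3j)²=1/252 [(4 1 3; 2 1 -3)], sign=+1
B: triangle coeff Δ(4,1,3) = 1/252; Σ_t [0,0]: t=0:+1/240 = 1/240; (3j)²=1/84 [(4 1 3; -1 -1 2)], sign=-1
I_A²/I_B² = (1/252)/(1/84) = 1/3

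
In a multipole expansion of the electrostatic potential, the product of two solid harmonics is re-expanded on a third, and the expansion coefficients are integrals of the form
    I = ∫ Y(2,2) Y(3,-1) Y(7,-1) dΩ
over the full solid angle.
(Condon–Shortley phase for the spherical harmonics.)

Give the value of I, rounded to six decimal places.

0.000000

l₃=7 ∉ [1,5] — triangle fails ⇒ I = 0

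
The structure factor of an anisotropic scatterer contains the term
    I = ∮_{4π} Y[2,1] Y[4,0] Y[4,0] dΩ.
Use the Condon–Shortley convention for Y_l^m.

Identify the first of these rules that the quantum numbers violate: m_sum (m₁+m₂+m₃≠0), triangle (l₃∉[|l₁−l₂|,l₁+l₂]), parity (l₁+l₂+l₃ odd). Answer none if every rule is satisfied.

m_sum

azimuthal sum: 1 + 0 + 0 = 1  ✗
2 ≤ 4 ≤ 6 (triangle on l)
L = 2 + 4 + 4 = 10 (even)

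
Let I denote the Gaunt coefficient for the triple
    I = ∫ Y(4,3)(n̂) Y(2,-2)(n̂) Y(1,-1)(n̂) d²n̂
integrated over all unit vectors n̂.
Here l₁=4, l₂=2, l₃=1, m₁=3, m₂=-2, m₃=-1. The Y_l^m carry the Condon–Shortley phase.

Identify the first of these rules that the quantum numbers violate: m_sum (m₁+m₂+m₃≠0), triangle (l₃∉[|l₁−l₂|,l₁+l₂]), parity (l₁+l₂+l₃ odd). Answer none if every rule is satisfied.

m₁+m₂+m₃ = 3 − 2 − 1 = 0  ✓
triangle: |4−2|=2 ≤ l₃=1 ≤ 4+2=6  ✗
parity: l₁+l₂+l₃ = 7 is odd

triangle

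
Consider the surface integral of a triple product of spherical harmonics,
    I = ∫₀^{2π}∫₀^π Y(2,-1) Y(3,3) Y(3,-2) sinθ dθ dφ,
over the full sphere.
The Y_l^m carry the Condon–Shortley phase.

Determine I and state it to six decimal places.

Rules hold: Σm=0, L=8 even, 1≤3≤5.
N = 5·7·7 = 245
Δ = 2!·2!·4!/9! = 1/3780
Racah Σ t=0..2: t=0:+1/24 t=1:−1/4 t=2:+1/24 = -1/6
⇒ 3j(2 3 3; 0 0 0)² = 4/105, sgn +1
Racah Σ t=2..2: t=2:+1/48 = 1/48
⇒ 3j(2 3 3; -1 3 -2)² = 5/84, sgn -1
4πI² = N·(3j₀)²·(3jₘ)² = 5/9
I = -1·√(0.555556/4π) = -0.21026104

-0.210261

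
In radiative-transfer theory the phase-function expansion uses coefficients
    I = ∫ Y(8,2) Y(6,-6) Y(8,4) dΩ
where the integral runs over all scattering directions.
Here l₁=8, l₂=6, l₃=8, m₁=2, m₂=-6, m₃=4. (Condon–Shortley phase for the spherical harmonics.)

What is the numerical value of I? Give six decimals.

Checks pass: Σm=0; 22 even; l₃=8∈[2,14].
(2·8+1)(2·6+1)(2·8+1) = 3757
Δ: 6! 10! 6! / 23! → 1/13742520792
sum: t=0:+1/41803776000 t=1:−1/435456000 t=2:+1/39813120 t=3:−1/18662400 t=4:+1/39813120 t=5:−1/435456000 t=6:+1/41803776000 = -11/1393459200
3j²(8 6 8; 0 0 0) = Δ·Π!·Σ² = 600/96577  (sign -1)
sum: t=0:+1/8957952000 = 1/8957952000
3j²(8 6 8; 2 -6 4) = Δ·Π!·Σ² = 1260/96577  (sign +1)
combine: 4πI² = 3757·600/96577·1260/96577 = 756000/2482597
take √, sign -1: I = -0.15566926

-0.155669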